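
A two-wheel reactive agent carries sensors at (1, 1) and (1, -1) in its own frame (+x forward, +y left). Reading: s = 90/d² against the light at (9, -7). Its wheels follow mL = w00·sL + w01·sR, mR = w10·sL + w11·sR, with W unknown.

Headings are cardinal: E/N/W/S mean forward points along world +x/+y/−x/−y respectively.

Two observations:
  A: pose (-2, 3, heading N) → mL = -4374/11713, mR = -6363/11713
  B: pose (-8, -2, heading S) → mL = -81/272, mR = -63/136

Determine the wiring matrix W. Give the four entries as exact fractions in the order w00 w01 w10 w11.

-1/2 -1/2 -1 -1/2

obs A: pose=(-2,3,N) → sL=18/53, sR=90/221, mL=-4374/11713, mR=-6363/11713
obs B: pose=(-8,-2,S) → sL=45/136, sR=9/34, mL=-81/272, mR=-63/136
sensor matrix S = [[18/53, 90/221], [45/136, 9/34]]; det S = -35721/796484
solve [mL_A; mL_B] = S·[w00; w01] and [mR_A; mR_B] = S·[w10; w11]:
  w00 = -1/2, w01 = -1/2, w10 = -1, w11 = -1/2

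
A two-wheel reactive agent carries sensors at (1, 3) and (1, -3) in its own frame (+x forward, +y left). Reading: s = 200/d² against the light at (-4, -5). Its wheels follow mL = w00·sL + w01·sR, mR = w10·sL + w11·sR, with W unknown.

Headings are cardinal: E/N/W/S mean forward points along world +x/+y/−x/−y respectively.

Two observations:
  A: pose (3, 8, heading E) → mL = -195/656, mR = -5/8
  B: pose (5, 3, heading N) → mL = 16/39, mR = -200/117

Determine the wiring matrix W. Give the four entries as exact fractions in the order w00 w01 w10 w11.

obs A: pose=(3,8,E) → sL=5/8, sR=50/41, mL=-195/656, mR=-5/8
obs B: pose=(5,3,N) → sL=200/117, sR=8/9, mL=16/39, mR=-200/117
sensor matrix S = [[5/8, 50/41], [200/117, 8/9]]; det S = -815/533
solve [mL_A; mL_B] = S·[w00; w01] and [mR_A; mR_B] = S·[w10; w11]:
  w00 = 1/2, w01 = -1/2, w10 = -1, w11 = 0

1/2 -1/2 -1 0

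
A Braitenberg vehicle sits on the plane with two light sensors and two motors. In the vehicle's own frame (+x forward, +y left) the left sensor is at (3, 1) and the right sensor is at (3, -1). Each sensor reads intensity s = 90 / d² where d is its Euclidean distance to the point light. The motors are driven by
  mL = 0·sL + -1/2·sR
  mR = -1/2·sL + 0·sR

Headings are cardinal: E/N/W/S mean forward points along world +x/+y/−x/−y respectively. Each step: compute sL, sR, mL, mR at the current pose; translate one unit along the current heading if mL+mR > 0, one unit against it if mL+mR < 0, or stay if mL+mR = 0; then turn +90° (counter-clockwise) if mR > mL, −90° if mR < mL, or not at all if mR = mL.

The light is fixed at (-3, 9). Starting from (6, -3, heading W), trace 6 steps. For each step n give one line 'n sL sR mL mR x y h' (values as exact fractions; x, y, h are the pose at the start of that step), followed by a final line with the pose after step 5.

0 18/41 90/157 -45/157 -9/41 6 -3 W
1 45/173 5/17 -5/34 -45/346 7 -3 S
2 90/269 90/313 -45/313 -45/269 7 -2 E
3 45/148 9/26 -9/52 -45/296 6 -2 S
4 2/5 18/53 -9/53 -1/5 6 -1 E
5 9/25 45/109 -45/218 -9/50 5 -1 S
final 5 0 E

n=0: pose=(6,-3,W); sL=18/41, sR=90/157; mL=-45/157, mR=-9/41; mL+mR=-3258/6437 → advance -1; mR−mL=432/6437 → turn +1·90°
n=1: pose=(7,-3,S); sL=45/173, sR=5/17; mL=-5/34, mR=-45/346; mL+mR=-815/2941 → advance -1; mR−mL=50/2941 → turn +1·90°
n=2: pose=(7,-2,E); sL=90/269, sR=90/313; mL=-45/313, mR=-45/269; mL+mR=-26190/84197 → advance -1; mR−mL=-1980/84197 → turn -1·90°
n=3: pose=(6,-2,S); sL=45/148, sR=9/26; mL=-9/52, mR=-45/296; mL+mR=-1251/3848 → advance -1; mR−mL=81/3848 → turn +1·90°
n=4: pose=(6,-1,E); sL=2/5, sR=18/53; mL=-9/53, mR=-1/5; mL+mR=-98/265 → advance -1; mR−mL=-8/265 → turn -1·90°
n=5: pose=(5,-1,S); sL=9/25, sR=45/109; mL=-45/218, mR=-9/50; mL+mR=-1053/2725 → advance -1; mR−mL=72/2725 → turn +1·90°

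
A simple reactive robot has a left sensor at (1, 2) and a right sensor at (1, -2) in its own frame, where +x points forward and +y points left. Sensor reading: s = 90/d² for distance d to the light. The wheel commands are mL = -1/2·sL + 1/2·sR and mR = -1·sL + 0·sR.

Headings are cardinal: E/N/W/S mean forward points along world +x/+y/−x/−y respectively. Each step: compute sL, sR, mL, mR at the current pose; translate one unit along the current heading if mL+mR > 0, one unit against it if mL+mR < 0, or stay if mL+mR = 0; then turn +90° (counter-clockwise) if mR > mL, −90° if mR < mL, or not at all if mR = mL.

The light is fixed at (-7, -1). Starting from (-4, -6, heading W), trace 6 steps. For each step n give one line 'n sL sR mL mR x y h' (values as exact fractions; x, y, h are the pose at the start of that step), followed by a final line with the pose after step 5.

n=0: pose=(-4,-6,W); sL=90/53, sR=90/13; mL=1800/689, mR=-90/53; mL+mR=630/689 → advance +1; mR−mL=-2970/689 → turn -1·90°
n=1: pose=(-5,-6,N); sL=45/8, sR=45/16; mL=-45/32, mR=-45/8; mL+mR=-225/32 → advance -1; mR−mL=-135/32 → turn -1·90°
n=2: pose=(-5,-7,E); sL=18/5, sR=90/73; mL=-432/365, mR=-18/5; mL+mR=-1746/365 → advance -1; mR−mL=-882/365 → turn -1·90°
n=3: pose=(-6,-7,S); sL=45/29, sR=9/5; mL=18/145, mR=-45/29; mL+mR=-207/145 → advance -1; mR−mL=-243/145 → turn -1·90°
n=4: pose=(-6,-6,W); sL=90/49, sR=10; mL=200/49, mR=-90/49; mL+mR=110/49 → advance +1; mR−mL=-290/49 → turn -1·90°
n=5: pose=(-7,-6,N); sL=9/2, sR=9/2; mL=0, mR=-9/2; mL+mR=-9/2 → advance -1; mR−mL=-9/2 → turn -1·90°

0 90/53 90/13 1800/689 -90/53 -4 -6 W
1 45/8 45/16 -45/32 -45/8 -5 -6 N
2 18/5 90/73 -432/365 -18/5 -5 -7 E
3 45/29 9/5 18/145 -45/29 -6 -7 S
4 90/49 10 200/49 -90/49 -6 -6 W
5 9/2 9/2 0 -9/2 -7 -6 N
final -7 -7 E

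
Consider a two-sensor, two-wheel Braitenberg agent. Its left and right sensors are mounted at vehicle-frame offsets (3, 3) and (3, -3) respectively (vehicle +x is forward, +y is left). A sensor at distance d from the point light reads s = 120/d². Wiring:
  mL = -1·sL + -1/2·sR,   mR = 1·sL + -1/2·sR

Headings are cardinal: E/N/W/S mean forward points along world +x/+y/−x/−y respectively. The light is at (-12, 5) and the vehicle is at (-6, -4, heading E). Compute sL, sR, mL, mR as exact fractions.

left sensor world pos  = (-3, -1); dL² = 117
right sensor world pos = (-3, -7); dR² = 225
sL = 120/117 = 40/39
sR = 120/225 = 8/15
mL = -1·sL + -1/2·sR = -84/65
mR = 1·sL + -1/2·sR = 148/195

40/39 8/15 -84/65 148/195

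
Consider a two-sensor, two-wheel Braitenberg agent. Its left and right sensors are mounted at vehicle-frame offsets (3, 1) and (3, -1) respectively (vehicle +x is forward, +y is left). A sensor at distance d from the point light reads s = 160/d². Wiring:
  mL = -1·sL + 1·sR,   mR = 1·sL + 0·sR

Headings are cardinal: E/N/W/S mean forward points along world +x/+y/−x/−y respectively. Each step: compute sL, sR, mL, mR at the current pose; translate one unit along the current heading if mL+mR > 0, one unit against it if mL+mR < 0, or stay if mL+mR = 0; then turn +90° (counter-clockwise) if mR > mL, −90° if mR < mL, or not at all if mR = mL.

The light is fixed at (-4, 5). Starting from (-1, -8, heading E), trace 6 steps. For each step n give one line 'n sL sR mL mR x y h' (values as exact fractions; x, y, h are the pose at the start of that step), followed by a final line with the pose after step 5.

0 8/9 20/29 -52/261 8/9 -1 -8 E
1 160/109 32/25 -512/2725 160/109 0 -8 N
2 16/17 80/61 384/1037 16/17 0 -7 W
3 160/241 160/229 1920/55189 160/241 -1 -7 S
4 8/9 20/29 -52/261 8/9 -1 -8 E
5 160/109 32/25 -512/2725 160/109 0 -8 N
final 0 -7 W

n=0: pose=(-1,-8,E); sL=8/9, sR=20/29; mL=-52/261, mR=8/9; mL+mR=20/29 → advance +1; mR−mL=284/261 → turn +1·90°
n=1: pose=(0,-8,N); sL=160/109, sR=32/25; mL=-512/2725, mR=160/109; mL+mR=32/25 → advance +1; mR−mL=4512/2725 → turn +1·90°
n=2: pose=(0,-7,W); sL=16/17, sR=80/61; mL=384/1037, mR=16/17; mL+mR=80/61 → advance +1; mR−mL=592/1037 → turn +1·90°
n=3: pose=(-1,-7,S); sL=160/241, sR=160/229; mL=1920/55189, mR=160/241; mL+mR=160/229 → advance +1; mR−mL=34720/55189 → turn +1·90°
n=4: pose=(-1,-8,E); sL=8/9, sR=20/29; mL=-52/261, mR=8/9; mL+mR=20/29 → advance +1; mR−mL=284/261 → turn +1·90°
n=5: pose=(0,-8,N); sL=160/109, sR=32/25; mL=-512/2725, mR=160/109; mL+mR=32/25 → advance +1; mR−mL=4512/2725 → turn +1·90°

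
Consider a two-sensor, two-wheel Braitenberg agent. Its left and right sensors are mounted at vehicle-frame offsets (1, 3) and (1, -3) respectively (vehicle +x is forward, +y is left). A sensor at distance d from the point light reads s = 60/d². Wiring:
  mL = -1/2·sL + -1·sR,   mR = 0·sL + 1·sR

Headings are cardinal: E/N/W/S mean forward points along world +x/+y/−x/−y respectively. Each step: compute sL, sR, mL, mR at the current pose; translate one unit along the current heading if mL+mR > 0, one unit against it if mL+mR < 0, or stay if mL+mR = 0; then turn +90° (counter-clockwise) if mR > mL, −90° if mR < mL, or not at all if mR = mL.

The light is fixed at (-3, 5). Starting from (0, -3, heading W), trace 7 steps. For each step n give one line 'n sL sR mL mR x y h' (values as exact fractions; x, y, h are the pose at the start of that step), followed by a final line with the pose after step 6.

n=0: pose=(0,-3,W); sL=12/25, sR=60/29; mL=-1674/725, mR=60/29; mL+mR=-6/25 → advance -1; mR−mL=3174/725 → turn +1·90°
n=1: pose=(1,-3,S); sL=6/13, sR=30/41; mL=-513/533, mR=30/41; mL+mR=-3/13 → advance -1; mR−mL=903/533 → turn +1·90°
n=2: pose=(1,-2,E); sL=60/41, sR=12/25; mL=-1242/1025, mR=12/25; mL+mR=-30/41 → advance -1; mR−mL=1734/1025 → turn +1·90°
n=3: pose=(0,-2,N); sL=5/3, sR=5/6; mL=-5/3, mR=5/6; mL+mR=-5/6 → advance -1; mR−mL=5/2 → turn +1·90°
n=4: pose=(0,-3,W); sL=12/25, sR=60/29; mL=-1674/725, mR=60/29; mL+mR=-6/25 → advance -1; mR−mL=3174/725 → turn +1·90°
n=5: pose=(1,-3,S); sL=6/13, sR=30/41; mL=-513/533, mR=30/41; mL+mR=-3/13 → advance -1; mR−mL=903/533 → turn +1·90°
n=6: pose=(1,-2,E); sL=60/41, sR=12/25; mL=-1242/1025, mR=12/25; mL+mR=-30/41 → advance -1; mR−mL=1734/1025 → turn +1·90°

0 12/25 60/29 -1674/725 60/29 0 -3 W
1 6/13 30/41 -513/533 30/41 1 -3 S
2 60/41 12/25 -1242/1025 12/25 1 -2 E
3 5/3 5/6 -5/3 5/6 0 -2 N
4 12/25 60/29 -1674/725 60/29 0 -3 W
5 6/13 30/41 -513/533 30/41 1 -3 S
6 60/41 12/25 -1242/1025 12/25 1 -2 E
final 0 -2 N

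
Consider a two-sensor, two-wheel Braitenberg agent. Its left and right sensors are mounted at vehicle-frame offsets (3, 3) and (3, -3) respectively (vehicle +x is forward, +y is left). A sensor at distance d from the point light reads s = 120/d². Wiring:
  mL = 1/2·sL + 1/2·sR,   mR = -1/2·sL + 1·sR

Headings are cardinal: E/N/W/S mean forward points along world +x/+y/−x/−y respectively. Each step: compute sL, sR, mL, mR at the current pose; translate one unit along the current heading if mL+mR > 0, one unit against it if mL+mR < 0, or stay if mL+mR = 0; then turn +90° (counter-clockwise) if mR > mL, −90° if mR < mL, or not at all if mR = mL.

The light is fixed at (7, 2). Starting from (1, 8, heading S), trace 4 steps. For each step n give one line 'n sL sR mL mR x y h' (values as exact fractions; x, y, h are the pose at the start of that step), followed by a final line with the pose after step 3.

0 20/3 4/3 4 -2 1 8 S
1 24/17 24/29 552/493 60/493 1 7 W
2 30/41 3/2 183/164 93/82 0 7 N
3 120/109 120/181 17400/19729 2220/19729 0 8 W
final -1 8 N

n=0: pose=(1,8,S); sL=20/3, sR=4/3; mL=4, mR=-2; mL+mR=2 → advance +1; mR−mL=-6 → turn -1·90°
n=1: pose=(1,7,W); sL=24/17, sR=24/29; mL=552/493, mR=60/493; mL+mR=36/29 → advance +1; mR−mL=-492/493 → turn -1·90°
n=2: pose=(0,7,N); sL=30/41, sR=3/2; mL=183/164, mR=93/82; mL+mR=9/4 → advance +1; mR−mL=3/164 → turn +1·90°
n=3: pose=(0,8,W); sL=120/109, sR=120/181; mL=17400/19729, mR=2220/19729; mL+mR=180/181 → advance +1; mR−mL=-15180/19729 → turn -1·90°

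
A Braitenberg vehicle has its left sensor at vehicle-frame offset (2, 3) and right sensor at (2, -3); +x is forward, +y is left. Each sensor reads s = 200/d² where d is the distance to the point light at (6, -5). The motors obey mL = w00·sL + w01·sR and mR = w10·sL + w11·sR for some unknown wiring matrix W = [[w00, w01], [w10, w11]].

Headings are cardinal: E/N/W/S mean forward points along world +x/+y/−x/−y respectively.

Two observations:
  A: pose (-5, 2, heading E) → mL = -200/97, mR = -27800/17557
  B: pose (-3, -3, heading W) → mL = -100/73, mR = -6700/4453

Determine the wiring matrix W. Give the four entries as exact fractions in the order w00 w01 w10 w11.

0 -1 -1/2 -1/2

obs A: pose=(-5,2,E) → sL=200/181, sR=200/97, mL=-200/97, mR=-27800/17557
obs B: pose=(-3,-3,W) → sL=100/61, sR=100/73, mL=-100/73, mR=-6700/4453
sensor matrix S = [[200/181, 200/97], [100/61, 100/73]]; det S = -145920000/78181321
solve [mL_A; mL_B] = S·[w00; w01] and [mR_A; mR_B] = S·[w10; w11]:
  w00 = 0, w01 = -1, w10 = -1/2, w11 = -1/2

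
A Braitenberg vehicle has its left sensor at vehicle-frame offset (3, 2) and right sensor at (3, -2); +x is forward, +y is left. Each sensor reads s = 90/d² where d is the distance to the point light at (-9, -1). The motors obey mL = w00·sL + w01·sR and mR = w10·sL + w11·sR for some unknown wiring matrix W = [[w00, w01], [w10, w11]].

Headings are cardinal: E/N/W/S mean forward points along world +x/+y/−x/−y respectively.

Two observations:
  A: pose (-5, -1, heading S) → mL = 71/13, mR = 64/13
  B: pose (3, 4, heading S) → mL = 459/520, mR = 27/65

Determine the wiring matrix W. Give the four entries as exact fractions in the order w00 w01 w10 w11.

1 1/2 -1 1

obs A: pose=(-5,-1,S) → sL=2, sR=90/13, mL=71/13, mR=64/13
obs B: pose=(3,4,S) → sL=9/20, sR=45/52, mL=459/520, mR=27/65
sensor matrix S = [[2, 90/13], [9/20, 45/52]]; det S = -18/13
solve [mL_A; mL_B] = S·[w00; w01] and [mR_A; mR_B] = S·[w10; w11]:
  w00 = 1, w01 = 1/2, w10 = -1, w11 = 1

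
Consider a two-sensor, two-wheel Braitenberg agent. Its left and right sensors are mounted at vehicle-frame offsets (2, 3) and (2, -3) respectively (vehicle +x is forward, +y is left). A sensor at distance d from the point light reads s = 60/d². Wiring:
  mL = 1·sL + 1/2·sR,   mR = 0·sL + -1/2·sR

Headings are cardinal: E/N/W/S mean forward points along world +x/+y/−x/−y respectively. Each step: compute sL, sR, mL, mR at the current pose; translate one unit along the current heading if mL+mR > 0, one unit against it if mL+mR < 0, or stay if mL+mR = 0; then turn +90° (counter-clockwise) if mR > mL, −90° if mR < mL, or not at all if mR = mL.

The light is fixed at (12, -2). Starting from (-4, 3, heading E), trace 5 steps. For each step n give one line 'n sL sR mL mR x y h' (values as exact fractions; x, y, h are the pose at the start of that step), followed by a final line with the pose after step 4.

n=0: pose=(-4,3,E); sL=3/13, sR=3/10; mL=99/260, mR=-3/20; mL+mR=3/13 → advance +1; mR−mL=-69/130 → turn -1·90°
n=1: pose=(-3,3,S); sL=20/51, sR=20/111; mL=910/1887, mR=-10/111; mL+mR=20/51 → advance +1; mR−mL=-360/629 → turn -1·90°
n=2: pose=(-3,2,W); sL=6/29, sR=30/169; mL=1449/4901, mR=-15/169; mL+mR=6/29 → advance +1; mR−mL=-1884/4901 → turn -1·90°
n=3: pose=(-4,2,N); sL=60/397, sR=12/41; mL=4842/16277, mR=-6/41; mL+mR=60/397 → advance +1; mR−mL=-7224/16277 → turn -1·90°
n=4: pose=(-4,3,E); sL=3/13, sR=3/10; mL=99/260, mR=-3/20; mL+mR=3/13 → advance +1; mR−mL=-69/130 → turn -1·90°

0 3/13 3/10 99/260 -3/20 -4 3 E
1 20/51 20/111 910/1887 -10/111 -3 3 S
2 6/29 30/169 1449/4901 -15/169 -3 2 W
3 60/397 12/41 4842/16277 -6/41 -4 2 N
4 3/13 3/10 99/260 -3/20 -4 3 E
final -3 3 S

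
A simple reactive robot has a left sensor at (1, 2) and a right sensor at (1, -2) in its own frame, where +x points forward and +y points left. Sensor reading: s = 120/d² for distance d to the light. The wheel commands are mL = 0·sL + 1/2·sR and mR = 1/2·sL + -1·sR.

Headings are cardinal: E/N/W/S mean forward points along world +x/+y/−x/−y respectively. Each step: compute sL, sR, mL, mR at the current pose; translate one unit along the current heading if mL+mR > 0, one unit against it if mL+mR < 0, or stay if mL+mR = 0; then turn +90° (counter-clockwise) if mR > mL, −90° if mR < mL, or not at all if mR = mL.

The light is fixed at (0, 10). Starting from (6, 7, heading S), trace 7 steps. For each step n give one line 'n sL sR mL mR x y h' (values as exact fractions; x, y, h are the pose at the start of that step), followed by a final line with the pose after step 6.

0 3/2 15/4 15/8 -3 6 7 S
1 120/41 24/5 12/5 -684/205 6 8 W
2 60/13 60/41 30/41 450/533 7 8 N
3 8/3 120/37 60/37 -212/111 7 9 W
4 10/3 6/5 3/5 7/15 8 9 N
5 24/17 24/17 12/17 -12/17 8 10 E
6 120/101 120/37 60/37 -9900/3737 8 10 S
final 8 11 W

n=0: pose=(6,7,S); sL=3/2, sR=15/4; mL=15/8, mR=-3; mL+mR=-9/8 → advance -1; mR−mL=-39/8 → turn -1·90°
n=1: pose=(6,8,W); sL=120/41, sR=24/5; mL=12/5, mR=-684/205; mL+mR=-192/205 → advance -1; mR−mL=-1176/205 → turn -1·90°
n=2: pose=(7,8,N); sL=60/13, sR=60/41; mL=30/41, mR=450/533; mL+mR=840/533 → advance +1; mR−mL=60/533 → turn +1·90°
n=3: pose=(7,9,W); sL=8/3, sR=120/37; mL=60/37, mR=-212/111; mL+mR=-32/111 → advance -1; mR−mL=-392/111 → turn -1·90°
n=4: pose=(8,9,N); sL=10/3, sR=6/5; mL=3/5, mR=7/15; mL+mR=16/15 → advance +1; mR−mL=-2/15 → turn -1·90°
n=5: pose=(8,10,E); sL=24/17, sR=24/17; mL=12/17, mR=-12/17; mL+mR=0 → advance +0; mR−mL=-24/17 → turn -1·90°
n=6: pose=(8,10,S); sL=120/101, sR=120/37; mL=60/37, mR=-9900/3737; mL+mR=-3840/3737 → advance -1; mR−mL=-15960/3737 → turn -1·90°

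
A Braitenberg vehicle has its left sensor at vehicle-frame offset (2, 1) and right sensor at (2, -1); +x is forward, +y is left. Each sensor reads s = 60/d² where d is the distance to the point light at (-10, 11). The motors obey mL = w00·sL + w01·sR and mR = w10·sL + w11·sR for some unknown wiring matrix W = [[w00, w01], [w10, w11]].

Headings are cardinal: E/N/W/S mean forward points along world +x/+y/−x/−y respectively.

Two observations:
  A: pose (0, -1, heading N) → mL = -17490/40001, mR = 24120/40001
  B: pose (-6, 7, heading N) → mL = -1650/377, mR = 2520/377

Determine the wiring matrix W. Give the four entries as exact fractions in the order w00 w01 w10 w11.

obs A: pose=(0,-1,N) → sL=60/181, sR=60/221, mL=-17490/40001, mR=24120/40001
obs B: pose=(-6,7,N) → sL=60/13, sR=60/29, mL=-1650/377, mR=2520/377
sensor matrix S = [[60/181, 60/221], [60/13, 60/29]]; det S = -8553600/15080377
solve [mL_A; mL_B] = S·[w00; w01] and [mR_A; mR_B] = S·[w10; w11]:
  w00 = -1/2, w01 = -1, w10 = 1, w11 = 1

-1/2 -1 1 1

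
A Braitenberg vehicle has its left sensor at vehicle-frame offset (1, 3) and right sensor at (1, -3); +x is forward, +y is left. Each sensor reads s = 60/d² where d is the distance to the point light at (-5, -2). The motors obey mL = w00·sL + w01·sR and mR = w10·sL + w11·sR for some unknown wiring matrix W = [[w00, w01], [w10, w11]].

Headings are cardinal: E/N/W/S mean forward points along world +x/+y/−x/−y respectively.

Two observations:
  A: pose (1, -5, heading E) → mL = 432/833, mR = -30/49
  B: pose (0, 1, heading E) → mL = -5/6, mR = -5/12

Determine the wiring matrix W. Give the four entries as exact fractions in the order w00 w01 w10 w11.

obs A: pose=(1,-5,E) → sL=60/49, sR=12/17, mL=432/833, mR=-30/49
obs B: pose=(0,1,E) → sL=5/6, sR=5/3, mL=-5/6, mR=-5/12
sensor matrix S = [[60/49, 12/17], [5/6, 5/3]]; det S = 1210/833
solve [mL_A; mL_B] = S·[w00; w01] and [mR_A; mR_B] = S·[w10; w11]:
  w00 = 1, w01 = -1, w10 = -1/2, w11 = 0

1 -1 -1/2 0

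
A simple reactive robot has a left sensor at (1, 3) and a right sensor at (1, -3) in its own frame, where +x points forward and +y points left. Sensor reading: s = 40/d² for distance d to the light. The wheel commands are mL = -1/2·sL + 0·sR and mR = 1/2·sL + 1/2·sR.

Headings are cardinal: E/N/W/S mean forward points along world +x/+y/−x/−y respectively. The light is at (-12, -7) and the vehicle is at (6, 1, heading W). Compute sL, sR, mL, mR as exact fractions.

left sensor world pos  = (5, -2); dL² = 314
right sensor world pos = (5, 4); dR² = 410
sL = 40/314 = 20/157
sR = 40/410 = 4/41
mL = -1/2·sL + 0·sR = -10/157
mR = 1/2·sL + 1/2·sR = 724/6437

20/157 4/41 -10/157 724/6437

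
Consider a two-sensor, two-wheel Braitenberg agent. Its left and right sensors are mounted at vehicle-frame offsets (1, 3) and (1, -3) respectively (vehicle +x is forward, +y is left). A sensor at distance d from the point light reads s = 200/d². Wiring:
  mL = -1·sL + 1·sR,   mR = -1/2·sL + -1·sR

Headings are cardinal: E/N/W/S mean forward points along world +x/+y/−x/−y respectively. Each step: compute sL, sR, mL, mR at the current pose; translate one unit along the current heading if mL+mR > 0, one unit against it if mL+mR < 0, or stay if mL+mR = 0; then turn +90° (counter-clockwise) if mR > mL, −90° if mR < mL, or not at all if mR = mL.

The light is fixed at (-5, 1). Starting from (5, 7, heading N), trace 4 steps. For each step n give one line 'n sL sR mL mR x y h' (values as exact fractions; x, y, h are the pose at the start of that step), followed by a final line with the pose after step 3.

n=0: pose=(5,7,N); sL=100/49, sR=100/109; mL=-6000/5341, mR=-10350/5341; mL+mR=-150/49 → advance -1; mR−mL=-4350/5341 → turn -1·90°
n=1: pose=(5,6,E); sL=40/37, sR=8/5; mL=96/185, mR=-396/185; mL+mR=-60/37 → advance -1; mR−mL=-492/185 → turn -1·90°
n=2: pose=(4,6,S); sL=5/4, sR=50/13; mL=135/52, mR=-465/104; mL+mR=-15/8 → advance -1; mR−mL=-735/104 → turn -1·90°
n=3: pose=(4,7,W); sL=200/73, sR=40/29; mL=-2880/2117, mR=-5820/2117; mL+mR=-300/73 → advance -1; mR−mL=-2940/2117 → turn -1·90°

0 100/49 100/109 -6000/5341 -10350/5341 5 7 N
1 40/37 8/5 96/185 -396/185 5 6 E
2 5/4 50/13 135/52 -465/104 4 6 S
3 200/73 40/29 -2880/2117 -5820/2117 4 7 W
final 5 7 N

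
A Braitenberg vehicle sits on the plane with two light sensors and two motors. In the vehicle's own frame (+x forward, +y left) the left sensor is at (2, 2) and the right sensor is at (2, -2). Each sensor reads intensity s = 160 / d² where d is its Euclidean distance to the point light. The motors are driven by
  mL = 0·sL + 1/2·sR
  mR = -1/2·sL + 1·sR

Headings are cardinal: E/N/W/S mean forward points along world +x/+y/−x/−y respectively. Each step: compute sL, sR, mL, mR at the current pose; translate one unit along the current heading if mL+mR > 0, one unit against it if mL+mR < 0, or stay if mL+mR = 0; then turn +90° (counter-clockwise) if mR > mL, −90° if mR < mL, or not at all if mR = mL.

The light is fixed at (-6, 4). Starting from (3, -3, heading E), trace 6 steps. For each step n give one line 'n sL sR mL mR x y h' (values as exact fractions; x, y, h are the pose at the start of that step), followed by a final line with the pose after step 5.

n=0: pose=(3,-3,E); sL=80/73, sR=80/101; mL=40/101, mR=1800/7373; mL+mR=4720/7373 → advance +1; mR−mL=-1120/7373 → turn -1·90°
n=1: pose=(4,-3,S); sL=32/45, sR=32/29; mL=16/29, mR=976/1305; mL+mR=1696/1305 → advance +1; mR−mL=256/1305 → turn +1·90°
n=2: pose=(4,-4,E); sL=8/9, sR=40/61; mL=20/61, mR=116/549; mL+mR=296/549 → advance +1; mR−mL=-64/549 → turn -1·90°
n=3: pose=(5,-4,S); sL=160/269, sR=160/181; mL=80/181, mR=28560/48689; mL+mR=50080/48689 → advance +1; mR−mL=7040/48689 → turn +1·90°
n=4: pose=(5,-5,E); sL=80/109, sR=16/29; mL=8/29, mR=584/3161; mL+mR=1456/3161 → advance +1; mR−mL=-288/3161 → turn -1·90°
n=5: pose=(6,-5,S); sL=160/317, sR=160/221; mL=80/221, mR=33040/70057; mL+mR=58400/70057 → advance +1; mR−mL=7680/70057 → turn +1·90°

0 80/73 80/101 40/101 1800/7373 3 -3 E
1 32/45 32/29 16/29 976/1305 4 -3 S
2 8/9 40/61 20/61 116/549 4 -4 E
3 160/269 160/181 80/181 28560/48689 5 -4 S
4 80/109 16/29 8/29 584/3161 5 -5 E
5 160/317 160/221 80/221 33040/70057 6 -5 S
final 6 -6 E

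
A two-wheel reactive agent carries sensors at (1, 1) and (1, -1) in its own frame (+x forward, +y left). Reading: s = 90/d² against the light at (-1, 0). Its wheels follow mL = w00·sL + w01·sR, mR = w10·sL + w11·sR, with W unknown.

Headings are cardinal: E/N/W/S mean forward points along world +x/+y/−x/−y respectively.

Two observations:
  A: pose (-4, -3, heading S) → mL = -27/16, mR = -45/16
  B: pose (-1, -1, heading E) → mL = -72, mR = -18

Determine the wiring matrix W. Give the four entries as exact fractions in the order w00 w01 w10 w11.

obs A: pose=(-4,-3,S) → sL=9/2, sR=45/16, mL=-27/16, mR=-45/16
obs B: pose=(-1,-1,E) → sL=90, sR=18, mL=-72, mR=-18
sensor matrix S = [[9/2, 45/16], [90, 18]]; det S = -1377/8
solve [mL_A; mL_B] = S·[w00; w01] and [mR_A; mR_B] = S·[w10; w11]:
  w00 = -1, w01 = 1, w10 = 0, w11 = -1

-1 1 0 -1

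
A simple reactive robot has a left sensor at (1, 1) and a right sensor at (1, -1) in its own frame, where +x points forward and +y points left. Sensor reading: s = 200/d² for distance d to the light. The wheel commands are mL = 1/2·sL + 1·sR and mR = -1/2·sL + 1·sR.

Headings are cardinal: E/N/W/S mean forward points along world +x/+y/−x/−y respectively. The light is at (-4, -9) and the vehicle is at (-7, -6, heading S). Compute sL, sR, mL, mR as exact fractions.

25 10 45/2 -5/2

left sensor world pos  = (-6, -7); dL² = 8
right sensor world pos = (-8, -7); dR² = 20
sL = 200/8 = 25
sR = 200/20 = 10
mL = 1/2·sL + 1·sR = 45/2
mR = -1/2·sL + 1·sR = -5/2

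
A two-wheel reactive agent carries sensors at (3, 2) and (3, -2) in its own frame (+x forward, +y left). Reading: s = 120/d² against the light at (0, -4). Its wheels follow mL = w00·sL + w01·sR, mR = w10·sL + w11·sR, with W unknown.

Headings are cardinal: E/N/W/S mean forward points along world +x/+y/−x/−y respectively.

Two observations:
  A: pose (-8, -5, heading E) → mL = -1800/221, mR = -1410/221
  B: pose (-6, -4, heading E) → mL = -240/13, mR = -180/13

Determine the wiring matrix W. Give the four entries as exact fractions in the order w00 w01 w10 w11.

-1 -1 -1 -1/2

obs A: pose=(-8,-5,E) → sL=60/13, sR=60/17, mL=-1800/221, mR=-1410/221
obs B: pose=(-6,-4,E) → sL=120/13, sR=120/13, mL=-240/13, mR=-180/13
sensor matrix S = [[60/13, 60/17], [120/13, 120/13]]; det S = 28800/2873
solve [mL_A; mL_B] = S·[w00; w01] and [mR_A; mR_B] = S·[w10; w11]:
  w00 = -1, w01 = -1, w10 = -1, w11 = -1/2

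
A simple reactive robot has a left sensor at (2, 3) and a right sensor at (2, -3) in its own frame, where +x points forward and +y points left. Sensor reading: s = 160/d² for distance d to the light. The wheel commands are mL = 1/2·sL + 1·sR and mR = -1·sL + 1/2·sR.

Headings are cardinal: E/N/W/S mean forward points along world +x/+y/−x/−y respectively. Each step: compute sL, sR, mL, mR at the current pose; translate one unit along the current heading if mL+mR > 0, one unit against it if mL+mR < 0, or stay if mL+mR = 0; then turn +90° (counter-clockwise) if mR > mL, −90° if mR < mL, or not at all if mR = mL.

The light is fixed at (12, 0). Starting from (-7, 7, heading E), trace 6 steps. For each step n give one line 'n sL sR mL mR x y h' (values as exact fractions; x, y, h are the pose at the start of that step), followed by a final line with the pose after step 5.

n=0: pose=(-7,7,E); sL=160/389, sR=32/61; mL=17328/23729, mR=-3536/23729; mL+mR=13792/23729 → advance +1; mR−mL=-20864/23729 → turn -1·90°
n=1: pose=(-6,7,S); sL=16/25, sR=80/233; mL=3864/5825, mR=-2728/5825; mL+mR=1136/5825 → advance +1; mR−mL=-6592/5825 → turn -1·90°
n=2: pose=(-6,6,W); sL=160/409, sR=160/481; mL=103920/196729, mR=-44240/196729; mL+mR=59680/196729 → advance +1; mR−mL=-148160/196729 → turn -1·90°
n=3: pose=(-7,6,N); sL=40/137, sR=1/2; mL=177/274, mR=-23/548; mL+mR=331/548 → advance +1; mR−mL=-377/548 → turn -1·90°
n=4: pose=(-7,7,E); sL=160/389, sR=32/61; mL=17328/23729, mR=-3536/23729; mL+mR=13792/23729 → advance +1; mR−mL=-20864/23729 → turn -1·90°
n=5: pose=(-6,7,S); sL=16/25, sR=80/233; mL=3864/5825, mR=-2728/5825; mL+mR=1136/5825 → advance +1; mR−mL=-6592/5825 → turn -1·90°

0 160/389 32/61 17328/23729 -3536/23729 -7 7 E
1 16/25 80/233 3864/5825 -2728/5825 -6 7 S
2 160/409 160/481 103920/196729 -44240/196729 -6 6 W
3 40/137 1/2 177/274 -23/548 -7 6 N
4 160/389 32/61 17328/23729 -3536/23729 -7 7 E
5 16/25 80/233 3864/5825 -2728/5825 -6 7 S
final -6 6 W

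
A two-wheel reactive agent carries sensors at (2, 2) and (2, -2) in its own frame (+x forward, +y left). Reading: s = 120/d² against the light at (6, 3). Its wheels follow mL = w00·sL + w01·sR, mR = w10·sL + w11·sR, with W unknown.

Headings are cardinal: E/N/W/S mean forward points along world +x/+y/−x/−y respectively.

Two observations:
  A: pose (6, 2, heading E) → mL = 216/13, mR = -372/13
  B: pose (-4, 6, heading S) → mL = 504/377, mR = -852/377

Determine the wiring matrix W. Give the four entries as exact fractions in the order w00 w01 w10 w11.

1/2 1/2 -1 -1/2

obs A: pose=(6,2,E) → sL=24, sR=120/13, mL=216/13, mR=-372/13
obs B: pose=(-4,6,S) → sL=24/13, sR=24/29, mL=504/377, mR=-852/377
sensor matrix S = [[24, 120/13], [24/13, 24/29]]; det S = 13824/4901
solve [mL_A; mL_B] = S·[w00; w01] and [mR_A; mR_B] = S·[w10; w11]:
  w00 = 1/2, w01 = 1/2, w10 = -1, w11 = -1/2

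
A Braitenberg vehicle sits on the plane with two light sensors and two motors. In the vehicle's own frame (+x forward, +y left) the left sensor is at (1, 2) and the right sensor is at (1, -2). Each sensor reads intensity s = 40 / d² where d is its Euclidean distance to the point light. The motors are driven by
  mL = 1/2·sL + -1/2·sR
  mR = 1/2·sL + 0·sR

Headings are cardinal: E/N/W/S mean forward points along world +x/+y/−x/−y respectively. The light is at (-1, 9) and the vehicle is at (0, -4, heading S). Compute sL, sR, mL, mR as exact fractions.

left sensor world pos  = (2, -5); dL² = 205
right sensor world pos = (-2, -5); dR² = 197
sL = 40/205 = 8/41
sR = 40/197 = 40/197
mL = 1/2·sL + -1/2·sR = -32/8077
mR = 1/2·sL + 0·sR = 4/41

8/41 40/197 -32/8077 4/41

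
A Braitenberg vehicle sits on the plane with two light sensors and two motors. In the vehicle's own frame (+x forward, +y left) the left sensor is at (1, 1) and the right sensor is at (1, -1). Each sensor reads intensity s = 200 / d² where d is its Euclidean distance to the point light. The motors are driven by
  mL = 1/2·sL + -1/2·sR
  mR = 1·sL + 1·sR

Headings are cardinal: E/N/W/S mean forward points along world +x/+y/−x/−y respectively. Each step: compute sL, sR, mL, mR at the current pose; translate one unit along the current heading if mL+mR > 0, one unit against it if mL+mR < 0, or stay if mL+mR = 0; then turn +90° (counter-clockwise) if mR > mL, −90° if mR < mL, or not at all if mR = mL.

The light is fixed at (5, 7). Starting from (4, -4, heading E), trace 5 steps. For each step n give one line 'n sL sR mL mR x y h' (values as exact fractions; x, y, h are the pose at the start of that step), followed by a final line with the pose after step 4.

n=0: pose=(4,-4,E); sL=2, sR=25/18; mL=11/36, mR=61/18; mL+mR=133/36 → advance +1; mR−mL=37/12 → turn +1·90°
n=1: pose=(5,-4,N); sL=200/101, sR=200/101; mL=0, mR=400/101; mL+mR=400/101 → advance +1; mR−mL=400/101 → turn +1·90°
n=2: pose=(5,-3,W); sL=100/61, sR=100/41; mL=-1000/2501, mR=10200/2501; mL+mR=9200/2501 → advance +1; mR−mL=11200/2501 → turn +1·90°
n=3: pose=(4,-3,S); sL=200/121, sR=8/5; mL=16/605, mR=1968/605; mL+mR=1984/605 → advance +1; mR−mL=1952/605 → turn +1·90°
n=4: pose=(4,-4,E); sL=2, sR=25/18; mL=11/36, mR=61/18; mL+mR=133/36 → advance +1; mR−mL=37/12 → turn +1·90°

0 2 25/18 11/36 61/18 4 -4 E
1 200/101 200/101 0 400/101 5 -4 N
2 100/61 100/41 -1000/2501 10200/2501 5 -3 W
3 200/121 8/5 16/605 1968/605 4 -3 S
4 2 25/18 11/36 61/18 4 -4 E
final 5 -4 N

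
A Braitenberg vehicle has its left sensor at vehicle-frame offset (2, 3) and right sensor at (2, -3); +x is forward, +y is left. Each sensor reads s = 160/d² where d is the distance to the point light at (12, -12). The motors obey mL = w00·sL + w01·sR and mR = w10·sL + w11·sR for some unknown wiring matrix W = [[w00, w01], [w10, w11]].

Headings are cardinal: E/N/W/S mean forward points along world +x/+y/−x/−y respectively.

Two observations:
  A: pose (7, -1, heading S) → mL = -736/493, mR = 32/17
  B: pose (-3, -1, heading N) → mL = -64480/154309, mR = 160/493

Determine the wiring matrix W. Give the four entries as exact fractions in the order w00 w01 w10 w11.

-1/2 -1/2 1 0

obs A: pose=(7,-1,S) → sL=32/17, sR=32/29, mL=-736/493, mR=32/17
obs B: pose=(-3,-1,N) → sL=160/493, sR=160/313, mL=-64480/154309, mR=160/493
sensor matrix S = [[32/17, 32/29], [160/493, 160/313]]; det S = 2703360/4474961
solve [mL_A; mL_B] = S·[w00; w01] and [mR_A; mR_B] = S·[w10; w11]:
  w00 = -1/2, w01 = -1/2, w10 = 1, w11 = 0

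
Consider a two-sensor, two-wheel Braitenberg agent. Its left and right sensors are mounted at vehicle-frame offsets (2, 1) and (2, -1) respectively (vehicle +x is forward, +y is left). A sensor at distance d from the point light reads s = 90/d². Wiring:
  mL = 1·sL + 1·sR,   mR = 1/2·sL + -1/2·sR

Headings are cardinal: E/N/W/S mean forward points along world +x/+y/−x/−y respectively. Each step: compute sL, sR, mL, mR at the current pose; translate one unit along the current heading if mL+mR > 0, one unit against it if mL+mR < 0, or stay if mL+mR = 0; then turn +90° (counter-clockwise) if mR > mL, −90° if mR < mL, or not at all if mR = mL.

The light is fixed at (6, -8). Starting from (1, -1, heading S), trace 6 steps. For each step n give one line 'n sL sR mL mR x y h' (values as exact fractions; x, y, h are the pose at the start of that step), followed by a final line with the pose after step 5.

0 90/41 90/61 9180/2501 900/2501 1 -1 S
1 45/37 45/49 3870/1813 270/1813 1 -2 W
2 90/113 90/89 18180/10057 -1080/10057 0 -2 N
3 9/8 45/26 297/104 -63/208 0 -1 E
4 90/41 90/61 9180/2501 900/2501 1 -1 S
5 45/37 45/49 3870/1813 270/1813 1 -2 W
final 0 -2 N

n=0: pose=(1,-1,S); sL=90/41, sR=90/61; mL=9180/2501, mR=900/2501; mL+mR=10080/2501 → advance +1; mR−mL=-8280/2501 → turn -1·90°
n=1: pose=(1,-2,W); sL=45/37, sR=45/49; mL=3870/1813, mR=270/1813; mL+mR=4140/1813 → advance +1; mR−mL=-3600/1813 → turn -1·90°
n=2: pose=(0,-2,N); sL=90/113, sR=90/89; mL=18180/10057, mR=-1080/10057; mL+mR=17100/10057 → advance +1; mR−mL=-19260/10057 → turn -1·90°
n=3: pose=(0,-1,E); sL=9/8, sR=45/26; mL=297/104, mR=-63/208; mL+mR=531/208 → advance +1; mR−mL=-657/208 → turn -1·90°
n=4: pose=(1,-1,S); sL=90/41, sR=90/61; mL=9180/2501, mR=900/2501; mL+mR=10080/2501 → advance +1; mR−mL=-8280/2501 → turn -1·90°
n=5: pose=(1,-2,W); sL=45/37, sR=45/49; mL=3870/1813, mR=270/1813; mL+mR=4140/1813 → advance +1; mR−mL=-3600/1813 → turn -1·90°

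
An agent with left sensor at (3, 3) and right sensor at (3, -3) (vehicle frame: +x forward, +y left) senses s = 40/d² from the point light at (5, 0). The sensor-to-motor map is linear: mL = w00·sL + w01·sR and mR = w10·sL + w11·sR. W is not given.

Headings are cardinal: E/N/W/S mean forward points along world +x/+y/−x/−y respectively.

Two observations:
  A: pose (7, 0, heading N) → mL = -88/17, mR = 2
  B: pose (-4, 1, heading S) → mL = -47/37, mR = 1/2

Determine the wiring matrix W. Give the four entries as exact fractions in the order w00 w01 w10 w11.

-1 -1 1/2 0

obs A: pose=(7,0,N) → sL=4, sR=20/17, mL=-88/17, mR=2
obs B: pose=(-4,1,S) → sL=1, sR=10/37, mL=-47/37, mR=1/2
sensor matrix S = [[4, 20/17], [1, 10/37]]; det S = -60/629
solve [mL_A; mL_B] = S·[w00; w01] and [mR_A; mR_B] = S·[w10; w11]:
  w00 = -1, w01 = -1, w10 = 1/2, w11 = 0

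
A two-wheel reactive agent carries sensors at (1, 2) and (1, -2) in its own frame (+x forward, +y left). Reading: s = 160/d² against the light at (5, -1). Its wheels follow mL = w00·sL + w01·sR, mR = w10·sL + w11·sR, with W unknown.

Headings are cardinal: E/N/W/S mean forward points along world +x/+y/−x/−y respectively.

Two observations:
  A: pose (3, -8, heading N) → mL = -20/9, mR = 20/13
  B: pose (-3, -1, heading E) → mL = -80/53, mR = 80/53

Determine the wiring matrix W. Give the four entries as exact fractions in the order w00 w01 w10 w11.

obs A: pose=(3,-8,N) → sL=40/13, sR=40/9, mL=-20/9, mR=20/13
obs B: pose=(-3,-1,E) → sL=160/53, sR=160/53, mL=-80/53, mR=80/53
sensor matrix S = [[40/13, 40/9], [160/53, 160/53]]; det S = -25600/6201
solve [mL_A; mL_B] = S·[w00; w01] and [mR_A; mR_B] = S·[w10; w11]:
  w00 = 0, w01 = -1/2, w10 = 1/2, w11 = 0

0 -1/2 1/2 0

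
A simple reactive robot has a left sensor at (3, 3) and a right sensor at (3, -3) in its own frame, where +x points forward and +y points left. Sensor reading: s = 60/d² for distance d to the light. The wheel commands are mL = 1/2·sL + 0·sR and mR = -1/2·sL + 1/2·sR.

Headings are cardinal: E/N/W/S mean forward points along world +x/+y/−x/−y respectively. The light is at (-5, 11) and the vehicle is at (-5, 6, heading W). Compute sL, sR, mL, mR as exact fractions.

60/73 60/13 30/73 1800/949

left sensor world pos  = (-8, 3); dL² = 73
right sensor world pos = (-8, 9); dR² = 13
sL = 60/73 = 60/73
sR = 60/13 = 60/13
mL = 1/2·sL + 0·sR = 30/73
mR = -1/2·sL + 1/2·sR = 1800/949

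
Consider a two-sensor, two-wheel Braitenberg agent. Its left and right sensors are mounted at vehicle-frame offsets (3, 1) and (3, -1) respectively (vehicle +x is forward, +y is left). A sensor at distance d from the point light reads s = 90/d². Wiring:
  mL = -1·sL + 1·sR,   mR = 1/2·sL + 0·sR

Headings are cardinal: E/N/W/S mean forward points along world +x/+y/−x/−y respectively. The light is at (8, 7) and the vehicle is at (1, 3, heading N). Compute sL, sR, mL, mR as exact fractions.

18/13 90/37 504/481 9/13

left sensor world pos  = (0, 6); dL² = 65
right sensor world pos = (2, 6); dR² = 37
sL = 90/65 = 18/13
sR = 90/37 = 90/37
mL = -1·sL + 1·sR = 504/481
mR = 1/2·sL + 0·sR = 9/13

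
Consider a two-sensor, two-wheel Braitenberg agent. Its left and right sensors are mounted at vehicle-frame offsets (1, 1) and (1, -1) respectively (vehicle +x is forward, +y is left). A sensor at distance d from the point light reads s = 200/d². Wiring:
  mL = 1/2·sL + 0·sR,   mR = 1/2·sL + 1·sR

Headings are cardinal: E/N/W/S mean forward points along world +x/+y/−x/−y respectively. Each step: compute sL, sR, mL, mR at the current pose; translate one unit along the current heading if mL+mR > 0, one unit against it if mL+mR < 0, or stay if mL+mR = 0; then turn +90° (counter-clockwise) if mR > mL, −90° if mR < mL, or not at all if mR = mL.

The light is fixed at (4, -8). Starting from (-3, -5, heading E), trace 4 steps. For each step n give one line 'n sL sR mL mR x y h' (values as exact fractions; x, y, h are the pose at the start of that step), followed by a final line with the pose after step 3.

0 50/13 5 25/13 90/13 -3 -5 E
1 40/13 200/41 20/13 3420/533 -2 -5 N
2 100/29 100/37 50/29 4750/1073 -2 -4 W
3 40/9 200/73 20/9 3260/657 -3 -4 S
final -3 -5 E

n=0: pose=(-3,-5,E); sL=50/13, sR=5; mL=25/13, mR=90/13; mL+mR=115/13 → advance +1; mR−mL=5 → turn +1·90°
n=1: pose=(-2,-5,N); sL=40/13, sR=200/41; mL=20/13, mR=3420/533; mL+mR=4240/533 → advance +1; mR−mL=200/41 → turn +1·90°
n=2: pose=(-2,-4,W); sL=100/29, sR=100/37; mL=50/29, mR=4750/1073; mL+mR=6600/1073 → advance +1; mR−mL=100/37 → turn +1·90°
n=3: pose=(-3,-4,S); sL=40/9, sR=200/73; mL=20/9, mR=3260/657; mL+mR=4720/657 → advance +1; mR−mL=200/73 → turn +1·90°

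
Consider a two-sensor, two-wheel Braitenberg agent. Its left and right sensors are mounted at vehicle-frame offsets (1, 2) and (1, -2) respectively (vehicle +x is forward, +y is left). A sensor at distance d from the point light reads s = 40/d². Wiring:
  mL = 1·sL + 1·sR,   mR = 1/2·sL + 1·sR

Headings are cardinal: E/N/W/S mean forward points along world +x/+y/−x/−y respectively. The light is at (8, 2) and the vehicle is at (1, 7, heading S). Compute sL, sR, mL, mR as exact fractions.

left sensor world pos  = (3, 6); dL² = 41
right sensor world pos = (-1, 6); dR² = 97
sL = 40/41 = 40/41
sR = 40/97 = 40/97
mL = 1·sL + 1·sR = 5520/3977
mR = 1/2·sL + 1·sR = 3580/3977

40/41 40/97 5520/3977 3580/3977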